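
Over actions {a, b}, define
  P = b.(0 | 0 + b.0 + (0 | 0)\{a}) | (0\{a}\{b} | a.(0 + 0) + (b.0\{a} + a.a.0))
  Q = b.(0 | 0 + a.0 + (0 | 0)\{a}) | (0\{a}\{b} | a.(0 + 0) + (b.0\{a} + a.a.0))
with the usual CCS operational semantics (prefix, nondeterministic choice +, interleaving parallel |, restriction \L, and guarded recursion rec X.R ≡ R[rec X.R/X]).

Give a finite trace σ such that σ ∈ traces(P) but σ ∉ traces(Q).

Reachable graph of P (15 states):
  s0 = b.(0 | 0 + b.0 + (0 | 0)\{a}) | (0\{a}\{b} | a.(0 + 0) + (b.0\{a} + a.a.0)) → -a-> s1, -a-> s2, -b-> s3, -b-> s4
  s1 = b.(0 | 0 + b.0 + (0 | 0)\{a}) | (0\{a}\{b} | (0 + 0)) → -b-> s5
  s2 = b.(0 | 0 + b.0 + (0 | 0)\{a}) | a.0 → -a-> s6, -b-> s7
  s3 = (0 | 0 + b.0 + (0 | 0)\{a}) | (0\{a}\{b} | a.(0 + 0) + (b.0\{a} + a.a.0)) → -a-> s5, -a-> s7, -b-> s8, -b-> s9
  s4 = b.(0 | 0 + b.0 + (0 | 0)\{a}) | 0\{a} → -b-> s8
  s5 = (0 | 0 + b.0 + (0 | 0)\{a}) | (0\{a}\{b} | (0 + 0)) → -b-> s10
  s6 = b.(0 | 0 + b.0 + (0 | 0)\{a}) | 0 → -b-> s11
  s7 = (0 | 0 + b.0 + (0 | 0)\{a}) | a.0 → -a-> s11, -b-> s12
  s8 = (0 | 0 + b.0 + (0 | 0)\{a}) | 0\{a} → -b-> s13
  s9 = 0 | (0\{a}\{b} | a.(0 + 0) + (b.0\{a} + a.a.0)) → -a-> s10, -a-> s12, -b-> s13
  s10 = 0 | (0\{a}\{b} | (0 + 0)) → stopped
  s11 = (0 | 0 + b.0 + (0 | 0)\{a}) | 0 → -b-> s14
  s12 = 0 | a.0 → -a-> s14
  s13 = 0 | 0\{a} → stopped
  s14 = 0 | 0 → stopped
Reachable graph of Q (15 states):
  t0 = b.(0 | 0 + a.0 + (0 | 0)\{a}) | (0\{a}\{b} | a.(0 + 0) + (b.0\{a} + a.a.0)) → -a-> t1, -a-> t2, -b-> t3, -b-> t4
  t1 = b.(0 | 0 + a.0 + (0 | 0)\{a}) | (0\{a}\{b} | (0 + 0)) → -b-> t5
  t2 = b.(0 | 0 + a.0 + (0 | 0)\{a}) | a.0 → -a-> t6, -b-> t7
  t3 = (0 | 0 + a.0 + (0 | 0)\{a}) | (0\{a}\{b} | a.(0 + 0) + (b.0\{a} + a.a.0)) → -a-> t5, -a-> t7, -a-> t8, -b-> t9
  t4 = b.(0 | 0 + a.0 + (0 | 0)\{a}) | 0\{a} → -b-> t9
  t5 = (0 | 0 + a.0 + (0 | 0)\{a}) | (0\{a}\{b} | (0 + 0)) → -a-> t10
  t6 = b.(0 | 0 + a.0 + (0 | 0)\{a}) | 0 → -b-> t11
  t7 = (0 | 0 + a.0 + (0 | 0)\{a}) | a.0 → -a-> t11, -a-> t12
  t8 = 0 | (0\{a}\{b} | a.(0 + 0) + (b.0\{a} + a.a.0)) → -a-> t10, -a-> t12, -b-> t13
  t9 = (0 | 0 + a.0 + (0 | 0)\{a}) | 0\{a} → -a-> t13
  t10 = 0 | (0\{a}\{b} | (0 + 0)) → stopped
  t11 = (0 | 0 + a.0 + (0 | 0)\{a}) | 0 → -a-> t14
  t12 = 0 | a.0 → -a-> t14
  t13 = 0 | 0\{a} → stopped
  t14 = 0 | 0 → stopped
Executing abb from P (initial set {s0}):
  after a @ step 1: {s1, s2}
  after b @ step 2: {s5, s7}
  after b @ step 3: {s10, s12}
  — P admits the full trace.
Executing abb from Q (initial set {t0}):
  after a @ step 1: {t1, t2}
  after b @ step 2: {t5, t7}
  after b @ step 3: no successor for Q

abb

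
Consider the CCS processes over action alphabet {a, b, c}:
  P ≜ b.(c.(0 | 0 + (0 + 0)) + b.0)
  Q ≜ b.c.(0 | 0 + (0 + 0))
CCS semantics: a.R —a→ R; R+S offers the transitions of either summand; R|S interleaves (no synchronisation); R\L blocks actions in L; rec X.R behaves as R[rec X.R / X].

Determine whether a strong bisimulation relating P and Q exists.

LTS(P): 4 reachable states
  p0 = b.(c.(0 | 0 + (0 + 0)) + b.0) has moves =b=> p1
  p1 = c.(0 | 0 + (0 + 0)) + b.0 has moves =b=> p2, =c=> p3
  p2 = 0 has moves (no moves)
  p3 = 0 | 0 + (0 + 0) has moves (no moves)
LTS(Q): 3 reachable states
  q0 = b.c.(0 | 0 + (0 + 0)) has moves =b=> q1
  q1 = c.(0 | 0 + (0 + 0)) has moves =c=> q2
  q2 = 0 | 0 + (0 + 0) has moves (no moves)
Bisimilarity quotient blocks:
  B0 = {p0}
  B1 = {p1}
  B2 = {p2, p3, q2}
  B3 = {q0}
  B4 = {q1}
p0 ∈ B0, q0 ∈ B3 → different blocks

NO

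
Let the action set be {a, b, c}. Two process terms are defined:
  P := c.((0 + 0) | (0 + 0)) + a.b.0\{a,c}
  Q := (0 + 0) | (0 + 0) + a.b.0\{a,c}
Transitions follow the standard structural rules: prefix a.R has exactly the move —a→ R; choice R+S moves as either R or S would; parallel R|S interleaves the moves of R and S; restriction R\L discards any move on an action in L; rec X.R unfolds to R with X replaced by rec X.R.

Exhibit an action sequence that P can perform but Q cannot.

LTS(P): 4 reachable states
  m0 = c.((0 + 0) | (0 + 0)) + a.b.0\{a,c} | ··a··> m1, ··c··> m2
  m1 = b.0\{a,c} | ··b··> m3
  m2 = (0 + 0) | (0 + 0) | deadlocked
  m3 = 0\{a,c} | deadlocked
LTS(Q): 3 reachable states
  n0 = (0 + 0) | (0 + 0) + a.b.0\{a,c} | ··a··> n1
  n1 = b.0\{a,c} | ··b··> n2
  n2 = 0\{a,c} | deadlocked
Executing c from P (initial set {m0}):
  after c @ step 1: {m2}
  P completes σ.
Executing c from Q (initial set {n0}):
  after c @ step 1: ∅  — Q cannot continue

c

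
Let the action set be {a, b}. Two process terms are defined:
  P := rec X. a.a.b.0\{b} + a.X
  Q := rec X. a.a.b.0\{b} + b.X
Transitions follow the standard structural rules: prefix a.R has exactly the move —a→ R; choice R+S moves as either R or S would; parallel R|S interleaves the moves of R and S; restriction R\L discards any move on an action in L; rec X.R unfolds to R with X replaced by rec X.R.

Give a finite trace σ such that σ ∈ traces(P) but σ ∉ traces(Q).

P's transition system — 4 states:
  s0 = rec X. a.a.b.0\{b} + a.X → -a-> s0, -a-> s1
  s1 = a.b.0\{b} → -a-> s2
  s2 = b.0\{b} → -b-> s3
  s3 = 0\{b} → deadlocked
Q's transition system — 4 states:
  t0 = rec X. a.a.b.0\{b} + b.X → -a-> t1, -b-> t0
  t1 = a.b.0\{b} → -a-> t2
  t2 = b.0\{b} → -b-> t3
  t3 = 0\{b} → deadlocked
Run σ = ⟨aaa⟩ on P: start {s0}
  [1] a ⇒ {s0, s1}
  [2] a ⇒ {s0, s1, s2}
  [3] a ⇒ {s0, s1, s2}
  — P admits the full trace.
Run σ = ⟨aaa⟩ on Q: start {t0}
  [1] a ⇒ {t1}
  [2] a ⇒ {t2}
  [3] a ⇒ ∅  — Q cannot continue

aaa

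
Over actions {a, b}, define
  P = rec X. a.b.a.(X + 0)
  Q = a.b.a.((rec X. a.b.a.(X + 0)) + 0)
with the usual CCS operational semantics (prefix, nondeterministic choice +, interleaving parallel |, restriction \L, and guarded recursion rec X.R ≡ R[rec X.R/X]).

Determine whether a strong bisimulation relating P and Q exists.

bisimilar

P's transition system — 4 states:
  m0 = rec X. a.b.a.(X + 0) → =a=> m1
  m1 = b.a.((rec X. a.b.a.(X + 0)) + 0) → =b=> m2
  m2 = a.((rec X. a.b.a.(X + 0)) + 0) → =a=> m3
  m3 = (rec X. a.b.a.(X + 0)) + 0 → =a=> m1
Q's transition system — 4 states:
  n0 = a.b.a.((rec X. a.b.a.(X + 0)) + 0) → =a=> n1
  n1 = b.a.((rec X. a.b.a.(X + 0)) + 0) → =b=> n2
  n2 = a.((rec X. a.b.a.(X + 0)) + 0) → =a=> n3
  n3 = (rec X. a.b.a.(X + 0)) + 0 → =a=> n1
Partition-refinement fixed point:
  B0 = {m0, m3, n0, n3}
  B1 = {m1, n1}
  B2 = {m2, n2}
m0 ∈ B0, n0 ∈ B0 → same block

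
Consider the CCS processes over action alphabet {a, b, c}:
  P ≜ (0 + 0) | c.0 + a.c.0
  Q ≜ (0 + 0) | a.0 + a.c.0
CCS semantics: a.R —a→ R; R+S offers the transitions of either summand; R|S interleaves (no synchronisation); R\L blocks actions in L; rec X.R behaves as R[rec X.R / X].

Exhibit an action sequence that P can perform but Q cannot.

c

P's transition system — 4 states:
  m0 = (0 + 0) | c.0 + a.c.0 :: —a→ m1, —c→ m2
  m1 = c.0 :: —c→ m3
  m2 = (0 + 0) | 0 :: ·
  m3 = 0 :: ·
Q's transition system — 4 states:
  n0 = (0 + 0) | a.0 + a.c.0 :: —a→ n1, —a→ n2
  n1 = (0 + 0) | 0 :: ·
  n2 = c.0 :: —c→ n3
  n3 = 0 :: ·
Executing c from P (initial set {m0}):
  step 1 (c): {m2}
  P completes σ.
Executing c from Q (initial set {n0}):
  step 1 (c): no successor for Q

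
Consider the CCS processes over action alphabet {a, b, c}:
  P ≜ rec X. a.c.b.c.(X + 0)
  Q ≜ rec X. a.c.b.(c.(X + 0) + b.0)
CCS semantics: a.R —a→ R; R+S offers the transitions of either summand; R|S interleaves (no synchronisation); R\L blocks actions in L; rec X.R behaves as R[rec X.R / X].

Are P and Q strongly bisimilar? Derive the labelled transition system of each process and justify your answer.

LTS(P): 5 reachable states
  u0 = rec X. a.c.b.c.(X + 0) → ··a··> u1
  u1 = c.b.c.((rec X. a.c.b.c.(X + 0)) + 0) → ··c··> u2
  u2 = b.c.((rec X. a.c.b.c.(X + 0)) + 0) → ··b··> u3
  u3 = c.((rec X. a.c.b.c.(X + 0)) + 0) → ··c··> u4
  u4 = (rec X. a.c.b.c.(X + 0)) + 0 → ··a··> u1
LTS(Q): 6 reachable states
  v0 = rec X. a.c.b.(c.(X + 0) + b.0) → ··a··> v1
  v1 = c.b.(c.((rec X. a.c.b.(c.(X + 0) + b.0)) + 0) + b.0) → ··c··> v2
  v2 = b.(c.((rec X. a.c.b.(c.(X + 0) + b.0)) + 0) + b.0) → ··b··> v3
  v3 = c.((rec X. a.c.b.(c.(X + 0) + b.0)) + 0) + b.0 → ··b··> v4, ··c··> v5
  v4 = 0 → ∅
  v5 = (rec X. a.c.b.(c.(X + 0) + b.0)) + 0 → ··a··> v1
Bisimilarity quotient blocks:
  B0 = {u0, u4}
  B1 = {u1}
  B2 = {u2}
  B3 = {u3}
  B4 = {v0, v5}
  B5 = {v1}
  B6 = {v2}
  B7 = {v3}
  B8 = {v4}
u0 ∈ B0, v0 ∈ B4 → different blocks

NO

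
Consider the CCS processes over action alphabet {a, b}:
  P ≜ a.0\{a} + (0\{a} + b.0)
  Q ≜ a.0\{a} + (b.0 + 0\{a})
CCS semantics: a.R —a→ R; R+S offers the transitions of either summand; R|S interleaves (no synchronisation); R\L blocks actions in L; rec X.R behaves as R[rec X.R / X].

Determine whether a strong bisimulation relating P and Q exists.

YES

Reachable graph of P (3 states):
  u0 = a.0\{a} + (0\{a} + b.0) | =a=> u1, =b=> u2
  u1 = 0\{a} | stopped
  u2 = 0 | stopped
Reachable graph of Q (3 states):
  v0 = a.0\{a} + (b.0 + 0\{a}) | =a=> v1, =b=> v2
  v1 = 0\{a} | stopped
  v2 = 0 | stopped
Partition-refinement fixed point:
  B0 = {u0, v0}
  B1 = {u1, u2, v1, v2}
u0 ∈ B0, v0 ∈ B0 → same block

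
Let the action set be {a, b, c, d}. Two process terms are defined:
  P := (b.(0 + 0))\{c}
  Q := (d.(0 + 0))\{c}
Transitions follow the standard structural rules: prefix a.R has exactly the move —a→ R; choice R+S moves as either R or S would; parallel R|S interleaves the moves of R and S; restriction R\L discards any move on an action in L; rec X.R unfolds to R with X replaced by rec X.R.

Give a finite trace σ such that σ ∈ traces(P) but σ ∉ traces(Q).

P's transition system — 2 states:
  p0 = (b.(0 + 0))\{c} | =b=> p1
  p1 = (0 + 0)\{c} | ·
Q's transition system — 2 states:
  q0 = (d.(0 + 0))\{c} | =d=> q1
  q1 = (0 + 0)\{c} | ·
Executing b from P (initial set {p0}):
  [1] b ⇒ {p1}
  P completes σ.
Executing b from Q (initial set {q0}):
  [1] b ⇒ ∅  — Q cannot continue

b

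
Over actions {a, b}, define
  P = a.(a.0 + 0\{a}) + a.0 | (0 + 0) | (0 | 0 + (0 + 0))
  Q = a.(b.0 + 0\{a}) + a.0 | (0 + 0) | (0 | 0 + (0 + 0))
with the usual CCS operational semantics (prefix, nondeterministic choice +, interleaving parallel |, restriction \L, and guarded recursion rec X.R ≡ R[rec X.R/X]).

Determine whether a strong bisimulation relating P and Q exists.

P's transition system — 4 states:
  s0 = a.(a.0 + 0\{a}) + a.0 | (0 + 0) | (0 | 0 + (0 + 0)) ⊢ —a→ s1, —a→ s2
  s1 = 0 | (0 + 0) | (0 | 0 + (0 + 0)) ⊢ ·
  s2 = a.0 + 0\{a} ⊢ —a→ s3
  s3 = 0 ⊢ ·
Q's transition system — 4 states:
  t0 = a.(b.0 + 0\{a}) + a.0 | (0 + 0) | (0 | 0 + (0 + 0)) ⊢ —a→ t1, —a→ t2
  t1 = 0 | (0 + 0) | (0 | 0 + (0 + 0)) ⊢ ·
  t2 = b.0 + 0\{a} ⊢ —b→ t3
  t3 = 0 ⊢ ·
Partition-refinement fixed point:
  B0 = {s0}
  B1 = {s2}
  B2 = {s1, s3, t1, t3}
  B3 = {t0}
  B4 = {t2}
s0 ∈ B0, t0 ∈ B3 → different blocks

NO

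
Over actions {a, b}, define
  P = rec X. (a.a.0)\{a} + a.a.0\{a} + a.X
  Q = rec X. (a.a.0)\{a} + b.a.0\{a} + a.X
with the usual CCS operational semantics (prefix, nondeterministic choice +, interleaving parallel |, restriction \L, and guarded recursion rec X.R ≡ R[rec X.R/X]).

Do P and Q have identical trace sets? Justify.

Reachable graph of P (3 states):
  s0 = rec X. (a.a.0)\{a} + a.a.0\{a} + a.X has moves -a-> s0, -a-> s1
  s1 = a.0\{a} has moves -a-> s2
  s2 = 0\{a} has moves (no moves)
Reachable graph of Q (3 states):
  t0 = rec X. (a.a.0)\{a} + b.a.0\{a} + a.X has moves -a-> t0, -b-> t1
  t1 = a.0\{a} has moves -a-> t2
  t2 = 0\{a} has moves (no moves)
Trace ⟨b⟩ through Q, begin at {t0}:
  step 1 (b): {t1}
  Q completes σ.
Trace ⟨b⟩ through P, begin at {s0}:
  step 1 (b): no successor for P

traces(P) ≠ traces(Q) — witness ⟨b⟩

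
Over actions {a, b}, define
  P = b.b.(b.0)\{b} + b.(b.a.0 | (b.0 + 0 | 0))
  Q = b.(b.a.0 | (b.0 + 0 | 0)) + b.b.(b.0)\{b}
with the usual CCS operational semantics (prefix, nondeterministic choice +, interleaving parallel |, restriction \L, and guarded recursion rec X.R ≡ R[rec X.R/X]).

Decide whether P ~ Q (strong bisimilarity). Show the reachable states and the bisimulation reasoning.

bisimilar

Reachable graph of P (9 states):
  p0 = b.b.(b.0)\{b} + b.(b.a.0 | (b.0 + 0 | 0)) has moves —b→ p1, —b→ p2
  p1 = b.(b.0)\{b} has moves —b→ p3
  p2 = b.a.0 | (b.0 + 0 | 0) has moves —b→ p4, —b→ p5
  p3 = (b.0)\{b} has moves ∅
  p4 = a.0 | (b.0 + 0 | 0) has moves —a→ p6, —b→ p7
  p5 = b.a.0 | 0 has moves —b→ p7
  p6 = 0 | (b.0 + 0 | 0) has moves —b→ p8
  p7 = a.0 | 0 has moves —a→ p8
  p8 = 0 | 0 has moves ∅
Reachable graph of Q (9 states):
  q0 = b.(b.a.0 | (b.0 + 0 | 0)) + b.b.(b.0)\{b} has moves —b→ q1, —b→ q2
  q1 = b.(b.0)\{b} has moves —b→ q3
  q2 = b.a.0 | (b.0 + 0 | 0) has moves —b→ q4, —b→ q5
  q3 = (b.0)\{b} has moves ∅
  q4 = a.0 | (b.0 + 0 | 0) has moves —a→ q6, —b→ q7
  q5 = b.a.0 | 0 has moves —b→ q7
  q6 = 0 | (b.0 + 0 | 0) has moves —b→ q8
  q7 = a.0 | 0 has moves —a→ q8
  q8 = 0 | 0 has moves ∅
Bisimilarity quotient blocks:
  B0 = {p0, q0}
  B1 = {p2, q2}
  B2 = {p5, q5}
  B3 = {p7, q7}
  B4 = {p3, p8, q3, q8}
  B5 = {p4, q4}
  B6 = {p1, p6, q1, q6}
p0 ∈ B0, q0 ∈ B0 → same block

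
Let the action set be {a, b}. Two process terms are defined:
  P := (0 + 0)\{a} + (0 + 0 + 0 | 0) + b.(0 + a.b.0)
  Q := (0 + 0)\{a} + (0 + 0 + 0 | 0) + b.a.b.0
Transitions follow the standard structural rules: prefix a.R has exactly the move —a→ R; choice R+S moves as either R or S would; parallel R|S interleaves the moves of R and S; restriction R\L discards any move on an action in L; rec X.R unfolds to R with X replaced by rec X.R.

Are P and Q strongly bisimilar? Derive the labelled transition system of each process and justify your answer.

P ~ Q

LTS(P): 4 reachable states
  p0 = (0 + 0)\{a} + (0 + 0 + 0 | 0) + b.(0 + a.b.0) has moves --b--▸ p1
  p1 = 0 + a.b.0 has moves --a--▸ p2
  p2 = b.0 has moves --b--▸ p3
  p3 = 0 has moves ·
LTS(Q): 4 reachable states
  q0 = (0 + 0)\{a} + (0 + 0 + 0 | 0) + b.a.b.0 has moves --b--▸ q1
  q1 = a.b.0 has moves --a--▸ q2
  q2 = b.0 has moves --b--▸ q3
  q3 = 0 has moves ·
Bisimilarity quotient blocks:
  B0 = {p0, q0}
  B1 = {p1, q1}
  B2 = {p2, q2}
  B3 = {p3, q3}
p0 ∈ B0, q0 ∈ B0 → same block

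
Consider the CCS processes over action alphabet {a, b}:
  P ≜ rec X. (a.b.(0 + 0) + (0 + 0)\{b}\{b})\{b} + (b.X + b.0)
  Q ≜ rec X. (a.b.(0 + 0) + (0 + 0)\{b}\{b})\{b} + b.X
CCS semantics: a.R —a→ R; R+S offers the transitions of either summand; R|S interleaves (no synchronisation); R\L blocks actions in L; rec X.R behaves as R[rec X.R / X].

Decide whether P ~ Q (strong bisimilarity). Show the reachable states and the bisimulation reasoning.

LTS(P): 3 reachable states
  p0 = rec X. (a.b.(0 + 0) + (0 + 0)\{b}\{b})\{b} + (b.X + b.0) has moves -a-> p1, -b-> p0, -b-> p2
  p1 = (b.(0 + 0))\{b} has moves ∅
  p2 = 0 has moves ∅
LTS(Q): 2 reachable states
  q0 = rec X. (a.b.(0 + 0) + (0 + 0)\{b}\{b})\{b} + b.X has moves -a-> q1, -b-> q0
  q1 = (b.(0 + 0))\{b} has moves ∅
Partition-refinement fixed point:
  B0 = {p0}
  B1 = {p1, p2, q1}
  B2 = {q0}
p0 ∈ B0, q0 ∈ B2 → different blocks

not bisimilar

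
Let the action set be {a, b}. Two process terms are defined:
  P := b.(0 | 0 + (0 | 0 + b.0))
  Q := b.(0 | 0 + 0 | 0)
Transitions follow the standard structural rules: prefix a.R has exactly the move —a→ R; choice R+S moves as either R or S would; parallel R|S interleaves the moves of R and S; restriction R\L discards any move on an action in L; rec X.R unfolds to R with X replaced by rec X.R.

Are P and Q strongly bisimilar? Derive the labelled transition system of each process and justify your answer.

not bisimilar

LTS(P): 3 reachable states
  s0 = b.(0 | 0 + (0 | 0 + b.0)) ⊢ —b→ s1
  s1 = 0 | 0 + (0 | 0 + b.0) ⊢ —b→ s2
  s2 = 0 ⊢ (no moves)
LTS(Q): 2 reachable states
  t0 = b.(0 | 0 + 0 | 0) ⊢ —b→ t1
  t1 = 0 | 0 + 0 | 0 ⊢ (no moves)
Coarsest stable partition (strong bisimilarity classes):
  B0 = {s0}
  B1 = {s1, t0}
  B2 = {s2, t1}
s0 ∈ B0, t0 ∈ B1 → different blocks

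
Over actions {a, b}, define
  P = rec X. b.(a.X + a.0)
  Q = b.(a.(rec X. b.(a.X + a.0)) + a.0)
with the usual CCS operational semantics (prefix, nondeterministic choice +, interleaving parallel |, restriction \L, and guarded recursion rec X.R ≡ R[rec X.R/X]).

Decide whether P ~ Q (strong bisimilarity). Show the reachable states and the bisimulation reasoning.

bisimilar

P's transition system — 3 states:
  p0 = rec X. b.(a.X + a.0) has moves ··b··> p1
  p1 = a.(rec X. b.(a.X + a.0)) + a.0 has moves ··a··> p0, ··a··> p2
  p2 = 0 has moves (no moves)
Q's transition system — 4 states:
  q0 = b.(a.(rec X. b.(a.X + a.0)) + a.0) has moves ··b··> q1
  q1 = a.(rec X. b.(a.X + a.0)) + a.0 has moves ··a··> q2, ··a··> q3
  q2 = 0 has moves (no moves)
  q3 = rec X. b.(a.X + a.0) has moves ··b··> q1
Bisimilarity quotient blocks:
  B0 = {p0, q0, q3}
  B1 = {p1, q1}
  B2 = {p2, q2}
p0 ∈ B0, q0 ∈ B0 → same block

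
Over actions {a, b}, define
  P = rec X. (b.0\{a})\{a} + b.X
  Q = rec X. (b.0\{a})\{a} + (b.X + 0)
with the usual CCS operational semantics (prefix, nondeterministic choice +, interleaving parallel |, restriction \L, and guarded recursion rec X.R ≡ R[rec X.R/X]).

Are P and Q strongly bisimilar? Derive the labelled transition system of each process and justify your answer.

bisimilar

Reachable graph of P (2 states):
  s0 = rec X. (b.0\{a})\{a} + b.X :: --b--▸ s0, --b--▸ s1
  s1 = 0\{a}\{a} :: deadlocked
Reachable graph of Q (2 states):
  t0 = rec X. (b.0\{a})\{a} + (b.X + 0) :: --b--▸ t0, --b--▸ t1
  t1 = 0\{a}\{a} :: deadlocked
Partition-refinement fixed point:
  B0 = {s0, t0}
  B1 = {s1, t1}
s0 ∈ B0, t0 ∈ B0 → same block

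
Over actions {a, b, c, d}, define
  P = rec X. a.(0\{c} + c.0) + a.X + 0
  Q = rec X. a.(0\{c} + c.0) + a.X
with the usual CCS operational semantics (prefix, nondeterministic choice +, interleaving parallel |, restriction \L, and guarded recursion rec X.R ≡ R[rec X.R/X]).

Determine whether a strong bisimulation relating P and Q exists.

Reachable graph of P (3 states):
  s0 = rec X. a.(0\{c} + c.0) + a.X + 0 ⊢ -a-> s0, -a-> s1
  s1 = 0\{c} + c.0 ⊢ -c-> s2
  s2 = 0 ⊢ ·
Reachable graph of Q (3 states):
  t0 = rec X. a.(0\{c} + c.0) + a.X ⊢ -a-> t0, -a-> t1
  t1 = 0\{c} + c.0 ⊢ -c-> t2
  t2 = 0 ⊢ ·
Partition-refinement fixed point:
  B0 = {s0, t0}
  B1 = {s1, t1}
  B2 = {s2, t2}
s0 ∈ B0, t0 ∈ B0 → same block

P ~ Q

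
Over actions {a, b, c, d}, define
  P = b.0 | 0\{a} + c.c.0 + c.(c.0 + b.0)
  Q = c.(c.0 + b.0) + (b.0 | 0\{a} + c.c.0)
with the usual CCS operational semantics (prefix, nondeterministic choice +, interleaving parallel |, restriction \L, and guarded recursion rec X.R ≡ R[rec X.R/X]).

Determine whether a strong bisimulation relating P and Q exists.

YES

P's transition system — 5 states:
  s0 = b.0 | 0\{a} + c.c.0 + c.(c.0 + b.0) has moves -b-> s1, -c-> s2, -c-> s3
  s1 = 0 | 0\{a} has moves ·
  s2 = c.0 has moves -c-> s4
  s3 = c.0 + b.0 has moves -b-> s4, -c-> s4
  s4 = 0 has moves ·
Q's transition system — 5 states:
  t0 = c.(c.0 + b.0) + (b.0 | 0\{a} + c.c.0) has moves -b-> t1, -c-> t2, -c-> t3
  t1 = 0 | 0\{a} has moves ·
  t2 = c.0 has moves -c-> t4
  t3 = c.0 + b.0 has moves -b-> t4, -c-> t4
  t4 = 0 has moves ·
Coarsest stable partition (strong bisimilarity classes):
  B0 = {s0, t0}
  B1 = {s3, t3}
  B2 = {s1, s4, t1, t4}
  B3 = {s2, t2}
s0 ∈ B0, t0 ∈ B0 → same block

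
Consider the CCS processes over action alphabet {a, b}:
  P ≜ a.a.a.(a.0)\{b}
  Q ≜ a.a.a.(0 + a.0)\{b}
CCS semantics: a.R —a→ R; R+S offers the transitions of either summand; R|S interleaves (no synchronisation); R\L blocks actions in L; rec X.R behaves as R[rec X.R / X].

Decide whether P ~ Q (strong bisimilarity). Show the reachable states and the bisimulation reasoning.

bisimilar

LTS(P): 5 reachable states
  u0 = a.a.a.(a.0)\{b} ⊢ ··a··> u1
  u1 = a.a.(a.0)\{b} ⊢ ··a··> u2
  u2 = a.(a.0)\{b} ⊢ ··a··> u3
  u3 = (a.0)\{b} ⊢ ··a··> u4
  u4 = 0\{b} ⊢ ∅
LTS(Q): 5 reachable states
  v0 = a.a.a.(0 + a.0)\{b} ⊢ ··a··> v1
  v1 = a.a.(0 + a.0)\{b} ⊢ ··a··> v2
  v2 = a.(0 + a.0)\{b} ⊢ ··a··> v3
  v3 = (0 + a.0)\{b} ⊢ ··a··> v4
  v4 = 0\{b} ⊢ ∅
Coarsest stable partition (strong bisimilarity classes):
  B0 = {u0, v0}
  B1 = {u1, v1}
  B2 = {u2, v2}
  B3 = {u3, v3}
  B4 = {u4, v4}
u0 ∈ B0, v0 ∈ B0 → same block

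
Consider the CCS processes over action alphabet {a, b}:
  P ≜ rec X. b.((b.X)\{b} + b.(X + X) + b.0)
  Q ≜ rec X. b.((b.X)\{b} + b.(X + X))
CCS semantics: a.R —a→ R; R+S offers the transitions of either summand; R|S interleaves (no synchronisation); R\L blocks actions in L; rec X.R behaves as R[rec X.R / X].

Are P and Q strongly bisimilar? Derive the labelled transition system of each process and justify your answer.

not bisimilar

P's transition system — 4 states:
  m0 = rec X. b.((b.X)\{b} + b.(X + X) + b.0) :: —b→ m1
  m1 = (b.(rec X. b.((b.X)\{b} + b.(X + X) + b.0)))\{b} + b.((rec X. b.((b.X)\{b} + b.(X + X) + b.0)) + (rec X. b.((b.X)\{b} + b.(X + X) + b.0))) + b.0 :: —b→ m2, —b→ m3
  m2 = (rec X. b.((b.X)\{b} + b.(X + X) + b.0)) + (rec X. b.((b.X)\{b} + b.(X + X) + b.0)) :: —b→ m1
  m3 = 0 :: (no moves)
Q's transition system — 3 states:
  n0 = rec X. b.((b.X)\{b} + b.(X + X)) :: —b→ n1
  n1 = (b.(rec X. b.((b.X)\{b} + b.(X + X))))\{b} + b.((rec X. b.((b.X)\{b} + b.(X + X))) + (rec X. b.((b.X)\{b} + b.(X + X)))) :: —b→ n2
  n2 = (rec X. b.((b.X)\{b} + b.(X + X))) + (rec X. b.((b.X)\{b} + b.(X + X))) :: —b→ n1
Partition-refinement fixed point:
  B0 = {m0, m2}
  B1 = {m1}
  B2 = {m3}
  B3 = {n0, n1, n2}
m0 ∈ B0, n0 ∈ B3 → different blocks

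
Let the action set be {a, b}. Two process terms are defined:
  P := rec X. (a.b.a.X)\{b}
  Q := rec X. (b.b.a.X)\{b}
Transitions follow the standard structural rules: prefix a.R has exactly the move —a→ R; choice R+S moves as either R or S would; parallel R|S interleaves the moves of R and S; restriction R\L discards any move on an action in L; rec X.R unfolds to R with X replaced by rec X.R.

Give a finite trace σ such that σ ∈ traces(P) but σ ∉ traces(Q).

a

P's transition system — 2 states:
  u0 = rec X. (a.b.a.X)\{b} | --a--▸ u1
  u1 = (b.a.(rec X. (a.b.a.X)\{b}))\{b} | deadlocked
Q's transition system — 1 states:
  v0 = rec X. (b.b.a.X)\{b} | deadlocked
Executing a from P (initial set {u0}):
  step 1 (a): {u1}
  ✓ P
Executing a from Q (initial set {v0}):
  step 1 (a): ∅ (Q stuck)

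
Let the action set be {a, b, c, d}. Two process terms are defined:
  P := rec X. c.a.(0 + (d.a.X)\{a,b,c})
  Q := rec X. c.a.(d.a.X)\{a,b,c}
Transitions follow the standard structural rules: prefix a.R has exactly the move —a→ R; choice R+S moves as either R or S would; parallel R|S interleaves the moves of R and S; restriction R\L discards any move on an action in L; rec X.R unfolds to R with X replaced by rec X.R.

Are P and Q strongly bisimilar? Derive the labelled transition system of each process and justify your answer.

P's transition system — 4 states:
  m0 = rec X. c.a.(0 + (d.a.X)\{a,b,c}) → —c→ m1
  m1 = a.(0 + (d.a.(rec X. c.a.(0 + (d.a.X)\{a,b,c})))\{a,b,c}) → —a→ m2
  m2 = 0 + (d.a.(rec X. c.a.(0 + (d.a.X)\{a,b,c})))\{a,b,c} → —d→ m3
  m3 = (a.(rec X. c.a.(0 + (d.a.X)\{a,b,c})))\{a,b,c} → stopped
Q's transition system — 4 states:
  n0 = rec X. c.a.(d.a.X)\{a,b,c} → —c→ n1
  n1 = a.(d.a.(rec X. c.a.(d.a.X)\{a,b,c}))\{a,b,c} → —a→ n2
  n2 = (d.a.(rec X. c.a.(d.a.X)\{a,b,c}))\{a,b,c} → —d→ n3
  n3 = (a.(rec X. c.a.(d.a.X)\{a,b,c}))\{a,b,c} → stopped
Bisimilarity quotient blocks:
  B0 = {m0, n0}
  B1 = {m1, n1}
  B2 = {m2, n2}
  B3 = {m3, n3}
m0 ∈ B0, n0 ∈ B0 → same block

P ~ Q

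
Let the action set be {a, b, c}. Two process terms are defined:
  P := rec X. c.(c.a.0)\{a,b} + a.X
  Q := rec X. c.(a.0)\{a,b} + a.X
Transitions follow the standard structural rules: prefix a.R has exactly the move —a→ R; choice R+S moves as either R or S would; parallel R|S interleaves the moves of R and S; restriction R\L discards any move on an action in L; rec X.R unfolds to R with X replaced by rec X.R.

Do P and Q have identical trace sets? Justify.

trace-distinct — witness ⟨cc⟩

LTS(P): 3 reachable states
  s0 = rec X. c.(c.a.0)\{a,b} + a.X has moves -a-> s0, -c-> s1
  s1 = (c.a.0)\{a,b} has moves -c-> s2
  s2 = (a.0)\{a,b} has moves ∅
LTS(Q): 2 reachable states
  t0 = rec X. c.(a.0)\{a,b} + a.X has moves -a-> t0, -c-> t1
  t1 = (a.0)\{a,b} has moves ∅
Executing cc from P (initial set {s0}):
  after c @ step 1: {s1}
  after c @ step 2: {s2}
  — P admits the full trace.
Executing cc from Q (initial set {t0}):
  after c @ step 1: {t1}
  after c @ step 2: ∅ (Q stuck)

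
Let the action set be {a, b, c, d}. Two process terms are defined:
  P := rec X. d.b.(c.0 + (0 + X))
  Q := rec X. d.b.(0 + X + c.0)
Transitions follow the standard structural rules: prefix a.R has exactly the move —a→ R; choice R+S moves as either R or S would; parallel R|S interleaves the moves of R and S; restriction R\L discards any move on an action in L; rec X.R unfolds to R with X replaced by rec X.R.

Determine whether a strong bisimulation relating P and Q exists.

Reachable graph of P (4 states):
  s0 = rec X. d.b.(c.0 + (0 + X)) | =d=> s1
  s1 = b.(c.0 + (0 + (rec X. d.b.(c.0 + (0 + X))))) | =b=> s2
  s2 = c.0 + (0 + (rec X. d.b.(c.0 + (0 + X)))) | =c=> s3, =d=> s1
  s3 = 0 | deadlocked
Reachable graph of Q (4 states):
  t0 = rec X. d.b.(0 + X + c.0) | =d=> t1
  t1 = b.(0 + (rec X. d.b.(0 + X + c.0)) + c.0) | =b=> t2
  t2 = 0 + (rec X. d.b.(0 + X + c.0)) + c.0 | =c=> t3, =d=> t1
  t3 = 0 | deadlocked
Partition-refinement fixed point:
  B0 = {s0, t0}
  B1 = {s1, t1}
  B2 = {s2, t2}
  B3 = {s3, t3}
s0 ∈ B0, t0 ∈ B0 → same block

P ~ Q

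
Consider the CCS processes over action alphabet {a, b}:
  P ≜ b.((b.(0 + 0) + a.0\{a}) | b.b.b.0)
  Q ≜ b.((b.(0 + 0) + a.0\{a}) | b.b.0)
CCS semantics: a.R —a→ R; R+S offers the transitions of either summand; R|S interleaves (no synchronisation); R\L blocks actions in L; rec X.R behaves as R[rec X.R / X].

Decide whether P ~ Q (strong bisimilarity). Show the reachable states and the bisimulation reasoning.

LTS(P): 13 reachable states
  s0 = b.((b.(0 + 0) + a.0\{a}) | b.b.b.0) → —b→ s1
  s1 = (b.(0 + 0) + a.0\{a}) | b.b.b.0 → —a→ s2, —b→ s3, —b→ s4
  s2 = 0\{a} | b.b.b.0 → —b→ s5
  s3 = (0 + 0) | b.b.b.0 → —b→ s6
  s4 = (b.(0 + 0) + a.0\{a}) | b.b.0 → —a→ s5, —b→ s6, —b→ s7
  s5 = 0\{a} | b.b.0 → —b→ s8
  s6 = (0 + 0) | b.b.0 → —b→ s9
  s7 = (b.(0 + 0) + a.0\{a}) | b.0 → —a→ s8, —b→ s10, —b→ s9
  s8 = 0\{a} | b.0 → —b→ s11
  s9 = (0 + 0) | b.0 → —b→ s12
  s10 = (b.(0 + 0) + a.0\{a}) | 0 → —a→ s11, —b→ s12
  s11 = 0\{a} | 0 → stopped
  s12 = (0 + 0) | 0 → stopped
LTS(Q): 10 reachable states
  t0 = b.((b.(0 + 0) + a.0\{a}) | b.b.0) → —b→ t1
  t1 = (b.(0 + 0) + a.0\{a}) | b.b.0 → —a→ t2, —b→ t3, —b→ t4
  t2 = 0\{a} | b.b.0 → —b→ t5
  t3 = (0 + 0) | b.b.0 → —b→ t6
  t4 = (b.(0 + 0) + a.0\{a}) | b.0 → —a→ t5, —b→ t6, —b→ t7
  t5 = 0\{a} | b.0 → —b→ t8
  t6 = (0 + 0) | b.0 → —b→ t9
  t7 = (b.(0 + 0) + a.0\{a}) | 0 → —a→ t8, —b→ t9
  t8 = 0\{a} | 0 → stopped
  t9 = (0 + 0) | 0 → stopped
Coarsest stable partition (strong bisimilarity classes):
  B0 = {s0}
  B1 = {s1}
  B2 = {s2, s3}
  B3 = {s5, s6, t2, t3}
  B4 = {s8, s9, t5, t6}
  B5 = {s11, s12, t8, t9}
  B6 = {s4, t1}
  B7 = {s7, t4}
  B8 = {s10, t7}
  B9 = {t0}
s0 ∈ B0, t0 ∈ B9 → different blocks

not bisimilar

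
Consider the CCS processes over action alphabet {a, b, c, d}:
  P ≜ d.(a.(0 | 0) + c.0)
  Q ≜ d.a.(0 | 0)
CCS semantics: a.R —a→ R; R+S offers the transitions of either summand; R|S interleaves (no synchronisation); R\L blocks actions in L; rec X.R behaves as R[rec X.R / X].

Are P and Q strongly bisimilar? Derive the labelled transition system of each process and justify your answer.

P's transition system — 4 states:
  m0 = d.(a.(0 | 0) + c.0) has moves --d--▸ m1
  m1 = a.(0 | 0) + c.0 has moves --a--▸ m2, --c--▸ m3
  m2 = 0 | 0 has moves stopped
  m3 = 0 has moves stopped
Q's transition system — 3 states:
  n0 = d.a.(0 | 0) has moves --d--▸ n1
  n1 = a.(0 | 0) has moves --a--▸ n2
  n2 = 0 | 0 has moves stopped
Partition-refinement fixed point:
  B0 = {m0}
  B1 = {m1}
  B2 = {m2, m3, n2}
  B3 = {n0}
  B4 = {n1}
m0 ∈ B0, n0 ∈ B3 → different blocks

P ≁ Q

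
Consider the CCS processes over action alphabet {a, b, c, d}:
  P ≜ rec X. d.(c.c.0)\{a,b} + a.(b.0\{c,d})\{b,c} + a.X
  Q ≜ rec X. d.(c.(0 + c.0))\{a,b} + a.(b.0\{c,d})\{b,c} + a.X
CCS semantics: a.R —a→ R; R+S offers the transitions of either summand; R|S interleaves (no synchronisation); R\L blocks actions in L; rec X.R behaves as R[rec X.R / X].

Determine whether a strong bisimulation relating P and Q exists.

P ~ Q

LTS(P): 5 reachable states
  m0 = rec X. d.(c.c.0)\{a,b} + a.(b.0\{c,d})\{b,c} + a.X | --a--▸ m0, --a--▸ m1, --d--▸ m2
  m1 = (b.0\{c,d})\{b,c} | ·
  m2 = (c.c.0)\{a,b} | --c--▸ m3
  m3 = (c.0)\{a,b} | --c--▸ m4
  m4 = 0\{a,b} | ·
LTS(Q): 5 reachable states
  n0 = rec X. d.(c.(0 + c.0))\{a,b} + a.(b.0\{c,d})\{b,c} + a.X | --a--▸ n0, --a--▸ n1, --d--▸ n2
  n1 = (b.0\{c,d})\{b,c} | ·
  n2 = (c.(0 + c.0))\{a,b} | --c--▸ n3
  n3 = (0 + c.0)\{a,b} | --c--▸ n4
  n4 = 0\{a,b} | ·
Bisimilarity quotient blocks:
  B0 = {m0, n0}
  B1 = {m2, n2}
  B2 = {m3, n3}
  B3 = {m1, m4, n1, n4}
m0 ∈ B0, n0 ∈ B0 → same block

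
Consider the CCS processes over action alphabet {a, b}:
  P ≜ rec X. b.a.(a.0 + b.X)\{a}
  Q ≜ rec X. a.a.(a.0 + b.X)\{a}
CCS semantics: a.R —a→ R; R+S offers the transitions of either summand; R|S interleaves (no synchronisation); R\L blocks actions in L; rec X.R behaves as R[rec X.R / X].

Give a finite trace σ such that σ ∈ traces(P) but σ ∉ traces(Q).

b

Reachable graph of P (5 states):
  u0 = rec X. b.a.(a.0 + b.X)\{a} | ··b··> u1
  u1 = a.(a.0 + b.(rec X. b.a.(a.0 + b.X)\{a}))\{a} | ··a··> u2
  u2 = (a.0 + b.(rec X. b.a.(a.0 + b.X)\{a}))\{a} | ··b··> u3
  u3 = (rec X. b.a.(a.0 + b.X)\{a})\{a} | ··b··> u4
  u4 = (a.(a.0 + b.(rec X. b.a.(a.0 + b.X)\{a}))\{a})\{a} | stopped
Reachable graph of Q (4 states):
  v0 = rec X. a.a.(a.0 + b.X)\{a} | ··a··> v1
  v1 = a.(a.0 + b.(rec X. a.a.(a.0 + b.X)\{a}))\{a} | ··a··> v2
  v2 = (a.0 + b.(rec X. a.a.(a.0 + b.X)\{a}))\{a} | ··b··> v3
  v3 = (rec X. a.a.(a.0 + b.X)\{a})\{a} | stopped
Trace ⟨b⟩ through P, begin at {u0}:
  step 1 (b): {u1}
  P completes σ.
Trace ⟨b⟩ through Q, begin at {v0}:
  step 1 (b): no successor for Q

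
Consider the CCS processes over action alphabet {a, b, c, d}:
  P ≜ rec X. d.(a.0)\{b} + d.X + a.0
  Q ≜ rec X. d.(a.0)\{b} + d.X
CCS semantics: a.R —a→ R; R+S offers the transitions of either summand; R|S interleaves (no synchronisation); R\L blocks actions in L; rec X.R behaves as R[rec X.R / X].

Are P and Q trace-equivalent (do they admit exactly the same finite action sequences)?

trace-distinct — witness ⟨a⟩

Reachable graph of P (4 states):
  u0 = rec X. d.(a.0)\{b} + d.X + a.0 :: ··a··> u1, ··d··> u0, ··d··> u2
  u1 = 0 :: (no moves)
  u2 = (a.0)\{b} :: ··a··> u3
  u3 = 0\{b} :: (no moves)
Reachable graph of Q (3 states):
  v0 = rec X. d.(a.0)\{b} + d.X :: ··d··> v0, ··d··> v1
  v1 = (a.0)\{b} :: ··a··> v2
  v2 = 0\{b} :: (no moves)
Run σ = ⟨a⟩ on P: start {u0}
  step 1 (a): {u1}
  — P admits the full trace.
Run σ = ⟨a⟩ on Q: start {v0}
  step 1 (a): ∅ (Q stuck)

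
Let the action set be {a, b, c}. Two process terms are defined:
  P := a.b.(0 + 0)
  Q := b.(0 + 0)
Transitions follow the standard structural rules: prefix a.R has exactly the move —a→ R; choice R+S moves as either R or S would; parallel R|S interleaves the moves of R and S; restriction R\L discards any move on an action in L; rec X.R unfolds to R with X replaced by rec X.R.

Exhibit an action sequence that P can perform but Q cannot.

a

P's transition system — 3 states:
  s0 = a.b.(0 + 0) ⊢ --a--▸ s1
  s1 = b.(0 + 0) ⊢ --b--▸ s2
  s2 = 0 + 0 ⊢ stopped
Q's transition system — 2 states:
  t0 = b.(0 + 0) ⊢ --b--▸ t1
  t1 = 0 + 0 ⊢ stopped
Executing a from P (initial set {s0}):
  step 1 (a): {s1}
  — P admits the full trace.
Executing a from Q (initial set {t0}):
  step 1 (a): no successor for Q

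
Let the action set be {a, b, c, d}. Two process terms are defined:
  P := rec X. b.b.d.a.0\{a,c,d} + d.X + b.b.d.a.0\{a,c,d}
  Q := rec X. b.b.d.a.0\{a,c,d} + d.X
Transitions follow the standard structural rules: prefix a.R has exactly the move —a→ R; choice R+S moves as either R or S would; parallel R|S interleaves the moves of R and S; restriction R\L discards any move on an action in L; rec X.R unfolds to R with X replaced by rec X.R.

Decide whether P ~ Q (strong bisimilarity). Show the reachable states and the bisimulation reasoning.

P's transition system — 5 states:
  s0 = rec X. b.b.d.a.0\{a,c,d} + d.X + b.b.d.a.0\{a,c,d} → -b-> s1, -d-> s0
  s1 = b.d.a.0\{a,c,d} → -b-> s2
  s2 = d.a.0\{a,c,d} → -d-> s3
  s3 = a.0\{a,c,d} → -a-> s4
  s4 = 0\{a,c,d} → ·
Q's transition system — 5 states:
  t0 = rec X. b.b.d.a.0\{a,c,d} + d.X → -b-> t1, -d-> t0
  t1 = b.d.a.0\{a,c,d} → -b-> t2
  t2 = d.a.0\{a,c,d} → -d-> t3
  t3 = a.0\{a,c,d} → -a-> t4
  t4 = 0\{a,c,d} → ·
Bisimilarity quotient blocks:
  B0 = {s0, t0}
  B1 = {s1, t1}
  B2 = {s2, t2}
  B3 = {s3, t3}
  B4 = {s4, t4}
s0 ∈ B0, t0 ∈ B0 → same block

bisimilar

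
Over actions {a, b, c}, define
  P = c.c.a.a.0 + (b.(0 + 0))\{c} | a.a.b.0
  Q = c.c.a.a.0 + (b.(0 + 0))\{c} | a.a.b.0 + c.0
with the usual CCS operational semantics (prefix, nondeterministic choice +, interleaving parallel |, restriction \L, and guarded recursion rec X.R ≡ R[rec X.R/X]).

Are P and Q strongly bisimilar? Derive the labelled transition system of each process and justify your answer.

NO

LTS(P): 12 reachable states
  u0 = c.c.a.a.0 + (b.(0 + 0))\{c} | a.a.b.0 ⊢ —a→ u1, —b→ u2, —c→ u3
  u1 = (b.(0 + 0))\{c} | a.b.0 ⊢ —a→ u4, —b→ u5
  u2 = (0 + 0)\{c} | a.a.b.0 ⊢ —a→ u5
  u3 = c.a.a.0 ⊢ —c→ u6
  u4 = (b.(0 + 0))\{c} | b.0 ⊢ —b→ u7, —b→ u8
  u5 = (0 + 0)\{c} | a.b.0 ⊢ —a→ u7
  u6 = a.a.0 ⊢ —a→ u9
  u7 = (0 + 0)\{c} | b.0 ⊢ —b→ u10
  u8 = (b.(0 + 0))\{c} | 0 ⊢ —b→ u10
  u9 = a.0 ⊢ —a→ u11
  u10 = (0 + 0)\{c} | 0 ⊢ (no moves)
  u11 = 0 ⊢ (no moves)
LTS(Q): 12 reachable states
  v0 = c.c.a.a.0 + (b.(0 + 0))\{c} | a.a.b.0 + c.0 ⊢ —a→ v1, —b→ v2, —c→ v3, —c→ v4
  v1 = (b.(0 + 0))\{c} | a.b.0 ⊢ —a→ v5, —b→ v6
  v2 = (0 + 0)\{c} | a.a.b.0 ⊢ —a→ v6
  v3 = 0 ⊢ (no moves)
  v4 = c.a.a.0 ⊢ —c→ v7
  v5 = (b.(0 + 0))\{c} | b.0 ⊢ —b→ v8, —b→ v9
  v6 = (0 + 0)\{c} | a.b.0 ⊢ —a→ v8
  v7 = a.a.0 ⊢ —a→ v10
  v8 = (0 + 0)\{c} | b.0 ⊢ —b→ v11
  v9 = (b.(0 + 0))\{c} | 0 ⊢ —b→ v11
  v10 = a.0 ⊢ —a→ v3
  v11 = (0 + 0)\{c} | 0 ⊢ (no moves)
Partition-refinement fixed point:
  B0 = {u0}
  B1 = {u3, v4}
  B2 = {u6, v7}
  B3 = {u9, v10}
  B4 = {u10, u11, v11, v3}
  B5 = {u1, v1}
  B6 = {u4, v5}
  B7 = {u7, u8, v8, v9}
  B8 = {u5, v6}
  B9 = {u2, v2}
  B10 = {v0}
u0 ∈ B0, v0 ∈ B10 → different blocks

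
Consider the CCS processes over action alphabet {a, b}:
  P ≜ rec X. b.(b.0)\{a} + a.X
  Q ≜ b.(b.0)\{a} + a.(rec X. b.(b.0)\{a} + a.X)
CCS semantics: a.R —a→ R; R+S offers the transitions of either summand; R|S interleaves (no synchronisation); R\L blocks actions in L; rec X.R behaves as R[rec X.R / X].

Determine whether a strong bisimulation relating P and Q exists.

P ~ Q

LTS(P): 3 reachable states
  p0 = rec X. b.(b.0)\{a} + a.X has moves =a=> p0, =b=> p1
  p1 = (b.0)\{a} has moves =b=> p2
  p2 = 0\{a} has moves ∅
LTS(Q): 4 reachable states
  q0 = b.(b.0)\{a} + a.(rec X. b.(b.0)\{a} + a.X) has moves =a=> q1, =b=> q2
  q1 = rec X. b.(b.0)\{a} + a.X has moves =a=> q1, =b=> q2
  q2 = (b.0)\{a} has moves =b=> q3
  q3 = 0\{a} has moves ∅
Coarsest stable partition (strong bisimilarity classes):
  B0 = {p0, q0, q1}
  B1 = {p1, q2}
  B2 = {p2, q3}
p0 ∈ B0, q0 ∈ B0 → same block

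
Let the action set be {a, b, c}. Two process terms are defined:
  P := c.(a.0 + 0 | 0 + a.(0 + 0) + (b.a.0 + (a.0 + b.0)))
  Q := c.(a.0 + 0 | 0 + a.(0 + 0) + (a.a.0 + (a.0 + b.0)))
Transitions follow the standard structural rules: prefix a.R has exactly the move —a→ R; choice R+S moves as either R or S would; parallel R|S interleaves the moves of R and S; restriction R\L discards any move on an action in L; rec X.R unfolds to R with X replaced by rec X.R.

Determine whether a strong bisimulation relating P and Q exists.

P's transition system — 5 states:
  s0 = c.(a.0 + 0 | 0 + a.(0 + 0) + (b.a.0 + (a.0 + b.0))) → ··c··> s1
  s1 = a.0 + 0 | 0 + a.(0 + 0) + (b.a.0 + (a.0 + b.0)) → ··a··> s2, ··a··> s3, ··b··> s2, ··b··> s4
  s2 = 0 → (no moves)
  s3 = 0 + 0 → (no moves)
  s4 = a.0 → ··a··> s2
Q's transition system — 5 states:
  t0 = c.(a.0 + 0 | 0 + a.(0 + 0) + (a.a.0 + (a.0 + b.0))) → ··c··> t1
  t1 = a.0 + 0 | 0 + a.(0 + 0) + (a.a.0 + (a.0 + b.0)) → ··a··> t2, ··a··> t3, ··a··> t4, ··b··> t2
  t2 = 0 → (no moves)
  t3 = 0 + 0 → (no moves)
  t4 = a.0 → ··a··> t2
Partition-refinement fixed point:
  B0 = {s0}
  B1 = {s1}
  B2 = {s2, s3, t2, t3}
  B3 = {s4, t4}
  B4 = {t0}
  B5 = {t1}
s0 ∈ B0, t0 ∈ B4 → different blocks

P ≁ Q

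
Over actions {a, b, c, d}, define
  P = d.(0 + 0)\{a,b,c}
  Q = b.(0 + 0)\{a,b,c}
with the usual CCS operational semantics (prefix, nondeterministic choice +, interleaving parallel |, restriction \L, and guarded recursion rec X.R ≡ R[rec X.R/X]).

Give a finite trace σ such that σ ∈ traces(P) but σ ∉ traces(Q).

d

LTS(P): 2 reachable states
  p0 = d.(0 + 0)\{a,b,c} | =d=> p1
  p1 = (0 + 0)\{a,b,c} | ∅
LTS(Q): 2 reachable states
  q0 = b.(0 + 0)\{a,b,c} | =b=> q1
  q1 = (0 + 0)\{a,b,c} | ∅
Trace ⟨d⟩ through P, begin at {p0}:
  step 1 (d): {p1}
  — P admits the full trace.
Trace ⟨d⟩ through Q, begin at {q0}:
  step 1 (d): ∅  — Q cannot continue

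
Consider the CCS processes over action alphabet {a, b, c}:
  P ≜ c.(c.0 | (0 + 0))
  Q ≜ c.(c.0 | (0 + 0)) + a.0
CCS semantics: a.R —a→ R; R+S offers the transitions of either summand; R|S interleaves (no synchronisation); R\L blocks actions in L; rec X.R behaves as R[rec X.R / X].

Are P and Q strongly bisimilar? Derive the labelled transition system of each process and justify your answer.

Reachable graph of P (3 states):
  m0 = c.(c.0 | (0 + 0)) ⊢ ··c··> m1
  m1 = c.0 | (0 + 0) ⊢ ··c··> m2
  m2 = 0 | (0 + 0) ⊢ ∅
Reachable graph of Q (4 states):
  n0 = c.(c.0 | (0 + 0)) + a.0 ⊢ ··a··> n1, ··c··> n2
  n1 = 0 ⊢ ∅
  n2 = c.0 | (0 + 0) ⊢ ··c··> n3
  n3 = 0 | (0 + 0) ⊢ ∅
Partition-refinement fixed point:
  B0 = {m0}
  B1 = {m1, n2}
  B2 = {m2, n1, n3}
  B3 = {n0}
m0 ∈ B0, n0 ∈ B3 → different blocks

not bisimilar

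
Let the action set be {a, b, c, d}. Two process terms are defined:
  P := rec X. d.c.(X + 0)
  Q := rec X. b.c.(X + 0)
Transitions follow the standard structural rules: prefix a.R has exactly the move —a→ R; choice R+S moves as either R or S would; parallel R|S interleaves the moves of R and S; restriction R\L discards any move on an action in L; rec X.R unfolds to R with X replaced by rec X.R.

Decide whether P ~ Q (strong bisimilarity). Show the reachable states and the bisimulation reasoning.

LTS(P): 3 reachable states
  p0 = rec X. d.c.(X + 0) | -d-> p1
  p1 = c.((rec X. d.c.(X + 0)) + 0) | -c-> p2
  p2 = (rec X. d.c.(X + 0)) + 0 | -d-> p1
LTS(Q): 3 reachable states
  q0 = rec X. b.c.(X + 0) | -b-> q1
  q1 = c.((rec X. b.c.(X + 0)) + 0) | -c-> q2
  q2 = (rec X. b.c.(X + 0)) + 0 | -b-> q1
Bisimilarity quotient blocks:
  B0 = {p0, p2}
  B1 = {p1}
  B2 = {q0, q2}
  B3 = {q1}
p0 ∈ B0, q0 ∈ B2 → different blocks

P ≁ Q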